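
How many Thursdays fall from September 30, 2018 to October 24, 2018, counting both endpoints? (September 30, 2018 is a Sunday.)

September 30, 2018 is a Sunday; the first Thursday on or after it is October 4, 2018 (4 days later).
From October 4, 2018 to October 24, 2018 is 24 − 4 = 20 days.
20 ÷ 7 = 2 full weeks with remainder 6, so 2 more Thursdays after the first → 3.

3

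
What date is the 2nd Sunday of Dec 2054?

Dec 2054 begins on a Tuesday, so the first Sunday is Dec 6 (5 days later).
The 2nd Sunday is 1 weeks later: 6 + 7 = 13.

Dec 13, 2054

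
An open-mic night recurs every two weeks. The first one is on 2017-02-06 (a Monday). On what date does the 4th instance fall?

2017-03-20

The 4th occurrence is 3 intervals after the first: 3 × 14 = 42 days after 2017-02-06.
February has 28 days — 22 days to the end of February leaves 20.
20 days into March → 2017-03-20.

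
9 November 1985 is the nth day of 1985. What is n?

313

Days in months before November: 31 + 28 + 31 + 30 + 31 + 30 + 31 + 31 + 30 + 31 = 304.
Plus 9 days into November → day 313.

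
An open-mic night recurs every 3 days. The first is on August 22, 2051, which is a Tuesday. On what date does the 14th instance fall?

September 30, 2051

The 14th occurrence is 13 intervals after the first: 13 × 3 = 39 days after August 22, 2051.
August has 31 days — 9 days to the end of August leaves 30.
30 days into September → September 30, 2051.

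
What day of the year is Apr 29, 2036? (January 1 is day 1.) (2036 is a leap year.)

Days in months before Apr: 31 + 29 + 31 = 91.
Plus 29 days into Apr → day 120.

120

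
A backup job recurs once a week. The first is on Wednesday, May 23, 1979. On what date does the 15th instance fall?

Aug 29, 1979

The 15th occurrence is 14 intervals after the first: 14 × 7 = 98 days after May 23, 1979.
May has 31 days — 8 days to the end of May leaves 90.
Jun has 30 days (60 left).
Jul has 31 days (29 left).
29 days into Aug → Aug 29, 1979.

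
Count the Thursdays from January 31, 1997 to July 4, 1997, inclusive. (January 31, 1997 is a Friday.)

January 31, 1997 is a Friday; the first Thursday on or after it is February 6, 1997 (6 days later).
From February 6, 1997 to July 4, 1997: 22 + 31 + 30 + 31 + 30 + 4 = 148 days (rest of February, March, April, May, June, July).
148 ÷ 7 = 21 full weeks with remainder 1, so 21 more Thursdays after the first → 22.

22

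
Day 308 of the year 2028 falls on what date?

3 November 2028

January has 31 days (308 − 31 = 277 remain).
February has 29 days (277 − 29 = 248 remain).
March has 31 days (248 − 31 = 217 remain).
April has 30 days (217 − 30 = 187 remain).
May has 31 days (187 − 31 = 156 remain).
June has 30 days (156 − 30 = 126 remain).
July has 31 days (126 − 31 = 95 remain).
August has 31 days (95 − 31 = 64 remain).
September has 30 days (64 − 30 = 34 remain).
October has 31 days (34 − 31 = 3 remain).
3 into November → November 3.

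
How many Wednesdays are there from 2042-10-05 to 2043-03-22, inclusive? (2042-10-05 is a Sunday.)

24

2042-10-05 is a Sunday; the first Wednesday on or after it is 2042-10-08 (3 days later).
From 2042-10-08 to 2043-03-22: 23 + 30 + 31 + 31 + 28 + 22 = 165 days (rest of October, November, December, January, February, March).
165 ÷ 7 = 23 full weeks with remainder 4, so 23 more Wednesdays after the first → 24.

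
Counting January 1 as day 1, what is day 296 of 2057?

January has 31 days (296 − 31 = 265 remain).
February has 28 days (265 − 28 = 237 remain).
March has 31 days (237 − 31 = 206 remain).
April has 30 days (206 − 30 = 176 remain).
May has 31 days (176 − 31 = 145 remain).
June has 30 days (145 − 30 = 115 remain).
July has 31 days (115 − 31 = 84 remain).
August has 31 days (84 − 31 = 53 remain).
September has 30 days (53 − 30 = 23 remain).
23 into October → October 23.

2057-10-23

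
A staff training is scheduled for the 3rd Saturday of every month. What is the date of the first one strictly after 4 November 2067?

November 2067 starts on a Tuesday; its first Saturday is the 5th, so the 3rd Saturday is the 19th — 19 November 2067.
19 November 2067 is after 4 November 2067, so that is the next one.

19 November 2067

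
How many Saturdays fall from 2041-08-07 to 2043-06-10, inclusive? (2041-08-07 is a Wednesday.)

96

2041-08-07 is a Wednesday; the first Saturday on or after it is 2041-08-10 (3 days later).
From 2041-08-10 to 2043-06-10: 143 + 365 + 161 = 669 days (rest of 2041, 2042, to 2043-06-10 in 2043).
669 ÷ 7 = 95 full weeks with remainder 4, so 95 more Saturdays after the first → 96.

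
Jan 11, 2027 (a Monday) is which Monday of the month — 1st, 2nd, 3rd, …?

2nd

Day 11 falls in week ⌈11/7⌉ of the month.
Days 1–7 hold the 1st Monday, 8–14 the 2nd, 15–21 the 3rd, 22–28 the 4th, 29–31 the 5th.
11 is in the range for the 2nd.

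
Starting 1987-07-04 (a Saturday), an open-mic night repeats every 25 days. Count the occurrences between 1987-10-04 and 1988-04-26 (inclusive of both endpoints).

8

Occurrences land 25·i days after 1987-07-04 for i = 0, 1, 2, …
1987-10-04 is 92 days after the start; 92 ÷ 25 = 3 remainder 17; since the remainder is 17, round up to i = 4. First occurrence in the window: #5 on 1987-10-12 (4×25 = 100 days in).
1988-04-26 is 297 days after the start; 297 ÷ 25 = 11 remainder 22. Last occurrence in the window: #12 on 1988-04-04.
Occurrences #5 through #12: 8 in total.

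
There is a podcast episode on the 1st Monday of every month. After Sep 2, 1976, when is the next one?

Sep 6, 1976

Sep 1976 starts on a Wednesday, so its 1st Monday is Sep 6, 1976 (5 days in).
Sep 6, 1976 is after Sep 2, 1976, so that is the next one.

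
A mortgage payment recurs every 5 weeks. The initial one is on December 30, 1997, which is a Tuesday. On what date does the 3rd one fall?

March 10, 1998

The 3rd occurrence is 2 intervals after the first: 2 × 35 = 70 days after December 30, 1997.
December has 31 days — 1 day to the end of December leaves 69.
January has 31 days (38 left).
February has 28 days (10 left).
10 days into March → March 10, 1998.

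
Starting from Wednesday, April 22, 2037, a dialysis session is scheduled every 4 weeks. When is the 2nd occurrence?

May 20, 2037

The 2nd occurrence is 1 interval after the first: 1 × 28 = 28 days after April 22, 2037.
April has 30 days — 8 days to the end of April leaves 20.
20 days into May → May 20, 2037.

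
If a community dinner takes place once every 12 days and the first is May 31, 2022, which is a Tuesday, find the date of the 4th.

The 4th occurrence is 3 intervals after the first: 3 × 12 = 36 days after May 31, 2022.
May has 31 days — 0 days to the end of May leaves 36.
Jun has 30 days (6 left).
6 days into Jul → Jul 6, 2022.

Jul 6, 2022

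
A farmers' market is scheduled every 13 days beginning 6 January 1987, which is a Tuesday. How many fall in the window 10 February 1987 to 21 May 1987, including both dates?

8

Occurrences land 13·i days after 6 January 1987 for i = 0, 1, 2, …
10 February 1987 is 35 days after the start; 35 ÷ 13 = 2 remainder 9; since the remainder is 9, round up to i = 3. First occurrence in the window: #4 on 14 February 1987 (3×13 = 39 days in).
21 May 1987 is 135 days after the start; 135 ÷ 13 = 10 remainder 5. Last occurrence in the window: #11 on 16 May 1987.
Occurrences #4 through #11: 8 in total.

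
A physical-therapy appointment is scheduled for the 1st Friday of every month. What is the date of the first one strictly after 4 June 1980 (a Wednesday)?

6 June 1980

June 1980 starts on a Sunday, so its 1st Friday is 6 June 1980 (5 days in).
6 June 1980 is after 4 June 1980, so that is the next one.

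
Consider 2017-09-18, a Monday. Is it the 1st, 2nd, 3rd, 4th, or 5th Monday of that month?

3rd

Day 18 falls in week ⌈18/7⌉ of the month.
Days 1–7 hold the 1st Monday, 8–14 the 2nd, 15–21 the 3rd, 22–28 the 4th, 29–31 the 5th.
18 is in the range for the 3rd.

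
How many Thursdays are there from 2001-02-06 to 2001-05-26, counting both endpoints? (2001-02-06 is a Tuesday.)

2001-02-06 is a Tuesday; the first Thursday on or after it is 2001-02-08 (2 days later).
From 2001-02-08 to 2001-05-26: 20 + 31 + 30 + 26 = 107 days (rest of February, March, April, May).
107 ÷ 7 = 15 full weeks with remainder 2, so 15 more Thursdays after the first → 16.

16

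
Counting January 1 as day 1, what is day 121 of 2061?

January has 31 days (121 − 31 = 90 remain).
February has 28 days (90 − 28 = 62 remain).
March has 31 days (62 − 31 = 31 remain).
April has 30 days (31 − 30 = 1 remain).
1 into May → May 1.

1 May 2061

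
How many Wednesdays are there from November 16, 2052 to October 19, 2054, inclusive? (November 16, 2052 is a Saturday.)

100

November 16, 2052 is a Saturday; the first Wednesday on or after it is November 20, 2052 (4 days later).
From November 20, 2052 to October 19, 2054: 41 + 365 + 292 = 698 days (rest of 2052, 2053, to October 19, 2054 in 2054).
698 ÷ 7 = 99 full weeks with remainder 5, so 99 more Wednesdays after the first → 100.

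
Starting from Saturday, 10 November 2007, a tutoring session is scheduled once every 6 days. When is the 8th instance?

22 December 2007

The 8th occurrence is 7 intervals after the first: 7 × 6 = 42 days after 10 November 2007.
November has 30 days — 20 days to the end of November leaves 22.
22 days into December → 22 December 2007.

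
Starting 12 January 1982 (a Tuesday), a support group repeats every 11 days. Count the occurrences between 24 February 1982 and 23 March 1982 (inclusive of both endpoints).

3

Occurrences land 11·i days after 12 January 1982 for i = 0, 1, 2, …
24 February 1982 is 43 days after the start; 43 ÷ 11 = 3 remainder 10; since the remainder is 10, round up to i = 4. First occurrence in the window: #5 on 25 February 1982 (4×11 = 44 days in).
23 March 1982 is 70 days after the start; 70 ÷ 11 = 6 remainder 4. Last occurrence in the window: #7 on 19 March 1982.
Occurrences #5 through #7: 3 in total.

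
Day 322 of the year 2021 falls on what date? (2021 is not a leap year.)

January has 31 days (322 − 31 = 291 remain).
February has 28 days (291 − 28 = 263 remain).
March has 31 days (263 − 31 = 232 remain).
April has 30 days (232 − 30 = 202 remain).
May has 31 days (202 − 31 = 171 remain).
June has 30 days (171 − 30 = 141 remain).
July has 31 days (141 − 31 = 110 remain).
August has 31 days (110 − 31 = 79 remain).
September has 30 days (79 − 30 = 49 remain).
October has 31 days (49 − 31 = 18 remain).
18 into November → November 18.

November 18, 2021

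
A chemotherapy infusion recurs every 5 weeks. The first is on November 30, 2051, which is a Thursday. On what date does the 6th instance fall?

The 6th occurrence is 5 intervals after the first: 5 × 35 = 175 days after November 30, 2051.
November has 30 days — 0 days to the end of November leaves 175.
December has 31 days (144 left).
January has 31 days (113 left).
February has 29 days (84 left).
March has 31 days (53 left).
April has 30 days (23 left).
23 days into May → May 23, 2052.

May 23, 2052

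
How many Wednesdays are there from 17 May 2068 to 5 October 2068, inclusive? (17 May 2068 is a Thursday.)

17 May 2068 is a Thursday; the first Wednesday on or after it is 23 May 2068 (6 days later).
From 23 May 2068 to 5 October 2068: 8 + 30 + 31 + 31 + 30 + 5 = 135 days (rest of May, June, July, August, September, October).
135 ÷ 7 = 19 full weeks with remainder 2, so 19 more Wednesdays after the first → 20.

20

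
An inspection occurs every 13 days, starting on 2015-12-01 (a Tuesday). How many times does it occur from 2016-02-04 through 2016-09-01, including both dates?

Occurrences land 13·i days after 2015-12-01 for i = 0, 1, 2, …
2016-02-04 is 65 days after the start; 65 ÷ 13 = 5 remainder 0. First occurrence in the window: #6 on 2016-02-04 (5×13 = 65 days in).
2016-09-01 is 275 days after the start; 275 ÷ 13 = 21 remainder 2. Last occurrence in the window: #22 on 2016-08-30.
Occurrences #6 through #22: 17 in total.

17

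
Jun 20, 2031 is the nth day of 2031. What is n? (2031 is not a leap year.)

171

Days in months before Jun: 31 + 28 + 31 + 30 + 31 = 151.
Plus 20 days into Jun → day 171.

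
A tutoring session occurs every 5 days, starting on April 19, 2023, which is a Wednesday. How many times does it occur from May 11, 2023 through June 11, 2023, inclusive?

6

Occurrences land 5·i days after April 19, 2023 for i = 0, 1, 2, …
May 11, 2023 is 22 days after the start; 22 ÷ 5 = 4 remainder 2; since the remainder is 2, round up to i = 5. First occurrence in the window: #6 on May 14, 2023 (5×5 = 25 days in).
June 11, 2023 is 53 days after the start; 53 ÷ 5 = 10 remainder 3. Last occurrence in the window: #11 on June 8, 2023.
Occurrences #6 through #11: 6 in total.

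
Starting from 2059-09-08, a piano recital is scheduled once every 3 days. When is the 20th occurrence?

The 20th occurrence is 19 intervals after the first: 19 × 3 = 57 days after 2059-09-08.
September has 30 days — 22 days to the end of September leaves 35.
October has 31 days (4 left).
4 days into November → 2059-11-04.

2059-11-04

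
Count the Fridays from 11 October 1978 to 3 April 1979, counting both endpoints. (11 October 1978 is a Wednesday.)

25

11 October 1978 is a Wednesday; the first Friday on or after it is 13 October 1978 (2 days later).
From 13 October 1978 to 3 April 1979: 18 + 30 + 31 + 31 + 28 + 31 + 3 = 172 days (rest of October, November, December, January, February, March, April).
172 ÷ 7 = 24 full weeks with remainder 4, so 24 more Fridays after the first → 25.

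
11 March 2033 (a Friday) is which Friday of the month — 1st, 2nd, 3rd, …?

Day 11 falls in week ⌈11/7⌉ of the month.
Days 1–7 hold the 1st Friday, 8–14 the 2nd, 15–21 the 3rd, 22–28 the 4th, 29–31 the 5th.
11 is in the range for the 2nd.

2nd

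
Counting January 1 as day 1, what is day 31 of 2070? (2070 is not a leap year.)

2070-01-31

31 into January → January 31.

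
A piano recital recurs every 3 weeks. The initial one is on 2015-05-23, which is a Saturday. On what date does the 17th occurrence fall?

The 17th occurrence is 16 intervals after the first: 16 × 21 = 336 days after 2015-05-23.
May has 31 days — 8 days to the end of May leaves 328.
June has 30 days (298 left).
July has 31 days (267 left).
August has 31 days (236 left).
September has 30 days (206 left).
October has 31 days (175 left).
November has 30 days (145 left).
December has 31 days (114 left).
January has 31 days (83 left).
February has 29 days (54 left).
March has 31 days (23 left).
23 days into April → 2016-04-23.

2016-04-23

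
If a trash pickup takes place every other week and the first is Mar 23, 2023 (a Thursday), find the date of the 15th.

Oct 5, 2023

The 15th occurrence is 14 intervals after the first: 14 × 14 = 196 days after Mar 23, 2023.
Mar has 31 days — 8 days to the end of Mar leaves 188.
Apr has 30 days (158 left).
May has 31 days (127 left).
Jun has 30 days (97 left).
Jul has 31 days (66 left).
Aug has 31 days (35 left).
Sep has 30 days (5 left).
5 days into Oct → Oct 5, 2023.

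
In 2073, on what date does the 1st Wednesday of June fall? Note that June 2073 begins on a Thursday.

June 2073 begins on a Thursday, so the first Wednesday is June 7 (6 days later).

2073-06-07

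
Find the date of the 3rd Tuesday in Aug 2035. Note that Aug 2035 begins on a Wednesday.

Aug 21, 2035

Aug 2035 begins on a Wednesday, so the first Tuesday is Aug 7 (6 days later).
The 3rd Tuesday is 2 weeks later: 7 + 14 = 21.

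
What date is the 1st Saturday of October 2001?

October 6, 2001

October 2001 begins on a Monday, so the first Saturday is October 6 (5 days later).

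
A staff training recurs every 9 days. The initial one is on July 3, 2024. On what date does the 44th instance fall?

The 44th occurrence is 43 intervals after the first: 43 × 9 = 387 days after July 3, 2024.
July has 31 days — 28 days to the end of July leaves 359.
August has 31 days (328 left).
September has 30 days (298 left).
October has 31 days (267 left).
November has 30 days (237 left).
December has 31 days (206 left).
January has 31 days (175 left).
February has 28 days (147 left).
March has 31 days (116 left).
April has 30 days (86 left).
May has 31 days (55 left).
June has 30 days (25 left).
25 days into July → July 25, 2025.

July 25, 2025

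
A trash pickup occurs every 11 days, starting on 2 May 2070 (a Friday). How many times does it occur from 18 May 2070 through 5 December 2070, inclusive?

18

Occurrences land 11·i days after 2 May 2070 for i = 0, 1, 2, …
18 May 2070 is 16 days after the start; 16 ÷ 11 = 1 remainder 5; since the remainder is 5, round up to i = 2. First occurrence in the window: #3 on 24 May 2070 (2×11 = 22 days in).
5 December 2070 is 217 days after the start; 217 ÷ 11 = 19 remainder 8. Last occurrence in the window: #20 on 27 November 2070.
Occurrences #3 through #20: 18 in total.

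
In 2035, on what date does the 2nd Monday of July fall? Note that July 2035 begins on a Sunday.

July 2035 begins on a Sunday, so the first Monday is July 2 (1 day later).
The 2nd Monday is 1 weeks later: 2 + 7 = 9.

2035-07-09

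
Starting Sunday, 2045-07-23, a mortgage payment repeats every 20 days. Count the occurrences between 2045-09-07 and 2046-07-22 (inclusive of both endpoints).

16

Occurrences land 20·i days after 2045-07-23 for i = 0, 1, 2, …
2045-09-07 is 46 days after the start; 46 ÷ 20 = 2 remainder 6; since the remainder is 6, round up to i = 3. First occurrence in the window: #4 on 2045-09-21 (3×20 = 60 days in).
2046-07-22 is 364 days after the start; 364 ÷ 20 = 18 remainder 4. Last occurrence in the window: #19 on 2046-07-18.
Occurrences #4 through #19: 16 in total.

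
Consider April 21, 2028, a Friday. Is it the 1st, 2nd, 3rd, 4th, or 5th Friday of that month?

Day 21 falls in week ⌈21/7⌉ of the month.
Days 1–7 hold the 1st Friday, 8–14 the 2nd, 15–21 the 3rd, 22–28 the 4th, 29–31 the 5th.
21 is in the range for the 3rd.

3rd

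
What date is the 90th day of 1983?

Jan has 31 days (90 − 31 = 59 remain).
Feb has 28 days (59 − 28 = 31 remain).
31 into Mar → Mar 31.

Mar 31, 1983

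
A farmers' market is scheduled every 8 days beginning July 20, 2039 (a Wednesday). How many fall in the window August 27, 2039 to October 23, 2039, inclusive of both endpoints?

Occurrences land 8·i days after July 20, 2039 for i = 0, 1, 2, …
August 27, 2039 is 38 days after the start; 38 ÷ 8 = 4 remainder 6; since the remainder is 6, round up to i = 5. First occurrence in the window: #6 on August 29, 2039 (5×8 = 40 days in).
October 23, 2039 is 95 days after the start; 95 ÷ 8 = 11 remainder 7. Last occurrence in the window: #12 on October 16, 2039.
Occurrences #6 through #12: 7 in total.

7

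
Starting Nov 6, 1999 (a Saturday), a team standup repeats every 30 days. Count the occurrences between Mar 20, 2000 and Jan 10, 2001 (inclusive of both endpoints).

Occurrences land 30·i days after Nov 6, 1999 for i = 0, 1, 2, …
Mar 20, 2000 is 135 days after the start; 135 ÷ 30 = 4 remainder 15; since the remainder is 15, round up to i = 5. First occurrence in the window: #6 on Apr 4, 2000 (5×30 = 150 days in).
Jan 10, 2001 is 431 days after the start; 431 ÷ 30 = 14 remainder 11. Last occurrence in the window: #15 on Dec 30, 2000.
Occurrences #6 through #15: 10 in total.

10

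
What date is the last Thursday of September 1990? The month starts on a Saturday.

September 27, 1990

September 1990 begins on a Saturday, so the first Thursday is September 6 (5 days later).
September 1990 has 30 days. Adding weeks: 6, 13, 20, 27 — the last one ≤ 30 is the 27th.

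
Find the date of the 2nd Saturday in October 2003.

October 2003 begins on a Wednesday, so the first Saturday is October 4 (3 days later).
The 2nd Saturday is 1 weeks later: 4 + 7 = 11.

October 11, 2003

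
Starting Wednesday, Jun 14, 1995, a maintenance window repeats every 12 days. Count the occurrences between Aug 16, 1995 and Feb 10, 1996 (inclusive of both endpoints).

15

Occurrences land 12·i days after Jun 14, 1995 for i = 0, 1, 2, …
Aug 16, 1995 is 63 days after the start; 63 ÷ 12 = 5 remainder 3; since the remainder is 3, round up to i = 6. First occurrence in the window: #7 on Aug 25, 1995 (6×12 = 72 days in).
Feb 10, 1996 is 241 days after the start; 241 ÷ 12 = 20 remainder 1. Last occurrence in the window: #21 on Feb 9, 1996.
Occurrences #7 through #21: 15 in total.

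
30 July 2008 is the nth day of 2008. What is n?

212

Days in months before July: 31 + 29 + 31 + 30 + 31 + 30 = 182.
Plus 30 days into July → day 212.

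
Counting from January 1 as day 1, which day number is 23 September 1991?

266

Days in months before September: 31 + 28 + 31 + 30 + 31 + 30 + 31 + 31 = 243.
Plus 23 days into September → day 266.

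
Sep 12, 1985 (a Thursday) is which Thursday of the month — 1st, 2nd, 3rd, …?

2nd

Day 12 falls in week ⌈12/7⌉ of the month.
Days 1–7 hold the 1st Thursday, 8–14 the 2nd, 15–21 the 3rd, 22–28 the 4th, 29–31 the 5th.
12 is in the range for the 2nd.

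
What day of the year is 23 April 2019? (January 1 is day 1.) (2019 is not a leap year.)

Days in months before April: 31 + 28 + 31 = 90.
Plus 23 days into April → day 113.

113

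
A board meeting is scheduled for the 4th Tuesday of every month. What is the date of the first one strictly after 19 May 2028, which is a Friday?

May 2028 starts on a Monday; its first Tuesday is the 2nd, so the 4th Tuesday is the 23rd — 23 May 2028.
23 May 2028 is after 19 May 2028, so that is the next one.

23 May 2028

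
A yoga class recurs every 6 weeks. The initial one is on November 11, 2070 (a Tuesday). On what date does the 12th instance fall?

February 16, 2072

The 12th occurrence is 11 intervals after the first: 11 × 42 = 462 days after November 11, 2070.
November has 30 days — 19 days to the end of November leaves 443.
From end of November to end of 2070 is 31 days (412 left).
2071 has 365 days (47 left).
January has 31 days (16 left).
16 days into February → February 16, 2072.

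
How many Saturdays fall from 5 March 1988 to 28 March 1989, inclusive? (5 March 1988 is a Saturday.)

5 March 1988 is a Saturday; the first Saturday on or after it is 5 March 1988.
From 5 March 1988 to 28 March 1989: 301 + 87 = 388 days (rest of 1988, to 28 March 1989 in 1989).
388 ÷ 7 = 55 full weeks with remainder 3, so 55 more Saturdays after the first → 56.

56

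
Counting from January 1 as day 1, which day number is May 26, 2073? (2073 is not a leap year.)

146

Days in months before May: 31 + 28 + 31 + 30 = 120.
Plus 26 days into May → day 146.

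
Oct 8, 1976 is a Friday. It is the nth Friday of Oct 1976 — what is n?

Day 8 falls in week ⌈8/7⌉ of the month.
Days 1–7 hold the 1st Friday, 8–14 the 2nd, 15–21 the 3rd, 22–28 the 4th, 29–31 the 5th.
8 is in the range for the 2nd.

2nd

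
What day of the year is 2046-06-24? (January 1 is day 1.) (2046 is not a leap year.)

Days in months before June: 31 + 28 + 31 + 30 + 31 = 151.
Plus 24 days into June → day 175.

175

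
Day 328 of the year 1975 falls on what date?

January has 31 days (328 − 31 = 297 remain).
February has 28 days (297 − 28 = 269 remain).
March has 31 days (269 − 31 = 238 remain).
April has 30 days (238 − 30 = 208 remain).
May has 31 days (208 − 31 = 177 remain).
June has 30 days (177 − 30 = 147 remain).
July has 31 days (147 − 31 = 116 remain).
August has 31 days (116 − 31 = 85 remain).
September has 30 days (85 − 30 = 55 remain).
October has 31 days (55 − 31 = 24 remain).
24 into November → November 24.

November 24, 1975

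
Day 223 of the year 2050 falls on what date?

11 August 2050

January has 31 days (223 − 31 = 192 remain).
February has 28 days (192 − 28 = 164 remain).
March has 31 days (164 − 31 = 133 remain).
April has 30 days (133 − 30 = 103 remain).
May has 31 days (103 − 31 = 72 remain).
June has 30 days (72 − 30 = 42 remain).
July has 31 days (42 − 31 = 11 remain).
11 into August → August 11.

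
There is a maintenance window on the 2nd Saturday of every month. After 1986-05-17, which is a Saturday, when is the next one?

May 1986 starts on a Thursday; its first Saturday is the 3rd, so the 2nd Saturday is the 10th — 1986-05-10.
That is not after 1986-05-17, so look at June 1986.
June 1986 starts on a Sunday; its first Saturday is the 7th, so the 2nd Saturday is the 14th — 1986-06-14.

1986-06-14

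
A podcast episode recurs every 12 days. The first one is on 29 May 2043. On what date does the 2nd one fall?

The 2nd occurrence is 1 interval after the first: 1 × 12 = 12 days after 29 May 2043.
May has 31 days — 2 days to the end of May leaves 10.
10 days into June → 10 June 2043.

10 June 2043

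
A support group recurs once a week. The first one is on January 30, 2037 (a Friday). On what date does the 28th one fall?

August 7, 2037

The 28th occurrence is 27 intervals after the first: 27 × 7 = 189 days after January 30, 2037.
January has 31 days — 1 day to the end of January leaves 188.
February has 28 days (160 left).
March has 31 days (129 left).
April has 30 days (99 left).
May has 31 days (68 left).
June has 30 days (38 left).
July has 31 days (7 left).
7 days into August → August 7, 2037.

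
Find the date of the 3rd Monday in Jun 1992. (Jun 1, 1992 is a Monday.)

Jun 15, 1992

Jun 1992 begins on a Monday, so the first Monday is Jun 1.
The 3rd Monday is 2 weeks later: 1 + 14 = 15.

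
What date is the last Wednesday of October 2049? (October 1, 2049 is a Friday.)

October 2049 begins on a Friday, so the first Wednesday is October 6 (5 days later).
October 2049 has 31 days. Adding weeks: 6, 13, 20, 27 — the last one ≤ 31 is the 27th.

2049-10-27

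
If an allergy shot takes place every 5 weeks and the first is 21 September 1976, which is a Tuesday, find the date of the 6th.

15 March 1977

The 6th occurrence is 5 intervals after the first: 5 × 35 = 175 days after 21 September 1976.
September has 30 days — 9 days to the end of September leaves 166.
October has 31 days (135 left).
November has 30 days (105 left).
December has 31 days (74 left).
January has 31 days (43 left).
February has 28 days (15 left).
15 days into March → 15 March 1977.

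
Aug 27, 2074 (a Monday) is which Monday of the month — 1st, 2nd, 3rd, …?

Day 27 falls in week ⌈27/7⌉ of the month.
Days 1–7 hold the 1st Monday, 8–14 the 2nd, 15–21 the 3rd, 22–28 the 4th, 29–31 the 5th.
27 is in the range for the 4th.

4th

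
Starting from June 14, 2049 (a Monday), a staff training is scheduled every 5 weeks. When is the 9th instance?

March 21, 2050

The 9th occurrence is 8 intervals after the first: 8 × 35 = 280 days after June 14, 2049.
June has 30 days — 16 days to the end of June leaves 264.
July has 31 days (233 left).
August has 31 days (202 left).
September has 30 days (172 left).
October has 31 days (141 left).
November has 30 days (111 left).
December has 31 days (80 left).
January has 31 days (49 left).
February has 28 days (21 left).
21 days into March → March 21, 2050.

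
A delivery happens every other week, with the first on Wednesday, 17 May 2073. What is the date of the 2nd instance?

The 2nd occurrence is 1 interval after the first: 1 × 14 = 14 days after 17 May 2073.
14 days later is 31 May 2073.

31 May 2073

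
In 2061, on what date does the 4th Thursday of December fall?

December 22, 2061

The first Thursday of December 2061 is December 1.
The 4th Thursday is 3 weeks later: 1 + 21 = 22.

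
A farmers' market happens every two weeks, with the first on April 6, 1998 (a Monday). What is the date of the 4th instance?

May 18, 1998

The 4th occurrence is 3 intervals after the first: 3 × 14 = 42 days after April 6, 1998.
April has 30 days — 24 days to the end of April leaves 18.
18 days into May → May 18, 1998.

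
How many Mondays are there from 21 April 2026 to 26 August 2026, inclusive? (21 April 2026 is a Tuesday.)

18

21 April 2026 is a Tuesday; the first Monday on or after it is 27 April 2026 (6 days later).
From 27 April 2026 to 26 August 2026: 3 + 31 + 30 + 31 + 26 = 121 days (rest of April, May, June, July, August).
121 ÷ 7 = 17 full weeks with remainder 2, so 17 more Mondays after the first → 18.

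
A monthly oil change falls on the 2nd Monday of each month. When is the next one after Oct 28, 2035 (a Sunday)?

Nov 12, 2035

Oct 2035 starts on a Monday; its first Monday is the 1st, so the 2nd Monday is the 8th — Oct 8, 2035.
That is not after Oct 28, 2035, so look at Nov 2035.
Nov 2035 starts on a Thursday; its first Monday is the 5th, so the 2nd Monday is the 12th — Nov 12, 2035.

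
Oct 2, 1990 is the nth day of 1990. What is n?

Days in months before Oct: 31 + 28 + 31 + 30 + 31 + 30 + 31 + 31 + 30 = 273.
Plus 2 days into Oct → day 275.

275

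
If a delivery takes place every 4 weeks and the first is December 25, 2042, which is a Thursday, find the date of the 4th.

The 4th occurrence is 3 intervals after the first: 3 × 28 = 84 days after December 25, 2042.
December has 31 days — 6 days to the end of December leaves 78.
January has 31 days (47 left).
February has 28 days (19 left).
19 days into March → March 19, 2043.

March 19, 2043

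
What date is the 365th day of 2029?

January has 31 days (365 − 31 = 334 remain).
February has 28 days (334 − 28 = 306 remain).
March has 31 days (306 − 31 = 275 remain).
April has 30 days (275 − 30 = 245 remain).
May has 31 days (245 − 31 = 214 remain).
June has 30 days (214 − 30 = 184 remain).
July has 31 days (184 − 31 = 153 remain).
August has 31 days (153 − 31 = 122 remain).
September has 30 days (122 − 30 = 92 remain).
October has 31 days (92 − 31 = 61 remain).
November has 30 days (61 − 30 = 31 remain).
31 into December → December 31.

December 31, 2029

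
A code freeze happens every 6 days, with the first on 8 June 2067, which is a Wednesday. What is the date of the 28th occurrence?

17 November 2067

The 28th occurrence is 27 intervals after the first: 27 × 6 = 162 days after 8 June 2067.
June has 30 days — 22 days to the end of June leaves 140.
July has 31 days (109 left).
August has 31 days (78 left).
September has 30 days (48 left).
October has 31 days (17 left).
17 days into November → 17 November 2067.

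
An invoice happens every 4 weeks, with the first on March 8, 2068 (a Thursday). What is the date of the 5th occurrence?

June 28, 2068

The 5th occurrence is 4 intervals after the first: 4 × 28 = 112 days after March 8, 2068.
March has 31 days — 23 days to the end of March leaves 89.
April has 30 days (59 left).
May has 31 days (28 left).
28 days into June → June 28, 2068.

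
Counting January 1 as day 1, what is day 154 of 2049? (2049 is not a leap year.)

January has 31 days (154 − 31 = 123 remain).
February has 28 days (123 − 28 = 95 remain).
March has 31 days (95 − 31 = 64 remain).
April has 30 days (64 − 30 = 34 remain).
May has 31 days (34 − 31 = 3 remain).
3 into June → June 3.

June 3, 2049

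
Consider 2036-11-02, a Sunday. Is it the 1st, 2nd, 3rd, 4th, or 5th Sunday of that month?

Day 2 falls in week ⌈2/7⌉ of the month.
Days 1–7 hold the 1st Sunday, 8–14 the 2nd, 15–21 the 3rd, 22–28 the 4th, 29–31 the 5th.
2 is in the range for the 1st.

1st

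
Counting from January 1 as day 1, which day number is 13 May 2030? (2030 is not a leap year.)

Days in months before May: 31 + 28 + 31 + 30 = 120.
Plus 13 days into May → day 133.

133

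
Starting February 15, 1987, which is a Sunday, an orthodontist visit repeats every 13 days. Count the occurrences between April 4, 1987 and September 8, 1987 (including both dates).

Occurrences land 13·i days after February 15, 1987 for i = 0, 1, 2, …
April 4, 1987 is 48 days after the start; 48 ÷ 13 = 3 remainder 9; since the remainder is 9, round up to i = 4. First occurrence in the window: #5 on April 8, 1987 (4×13 = 52 days in).
September 8, 1987 is 205 days after the start; 205 ÷ 13 = 15 remainder 10. Last occurrence in the window: #16 on August 29, 1987.
Occurrences #5 through #16: 12 in total.

12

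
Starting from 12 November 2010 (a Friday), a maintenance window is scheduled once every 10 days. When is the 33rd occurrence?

28 September 2011

The 33rd occurrence is 32 intervals after the first: 32 × 10 = 320 days after 12 November 2010.
November has 30 days — 18 days to the end of November leaves 302.
December has 31 days (271 left).
January has 31 days (240 left).
February has 28 days (212 left).
March has 31 days (181 left).
April has 30 days (151 left).
May has 31 days (120 left).
June has 30 days (90 left).
July has 31 days (59 left).
August has 31 days (28 left).
28 days into September → 28 September 2011.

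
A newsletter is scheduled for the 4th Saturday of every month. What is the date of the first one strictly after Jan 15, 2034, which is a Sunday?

Jan 2034 starts on a Sunday; its first Saturday is the 7th, so the 4th Saturday is the 28th — Jan 28, 2034.
Jan 28, 2034 is after Jan 15, 2034, so that is the next one.

Jan 28, 2034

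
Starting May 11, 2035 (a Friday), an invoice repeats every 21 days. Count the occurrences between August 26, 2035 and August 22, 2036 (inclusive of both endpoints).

Occurrences land 21·i days after May 11, 2035 for i = 0, 1, 2, …
August 26, 2035 is 107 days after the start; 107 ÷ 21 = 5 remainder 2; since the remainder is 2, round up to i = 6. First occurrence in the window: #7 on September 14, 2035 (6×21 = 126 days in).
August 22, 2036 is 469 days after the start; 469 ÷ 21 = 22 remainder 7. Last occurrence in the window: #23 on August 15, 2036.
Occurrences #7 through #23: 17 in total.

17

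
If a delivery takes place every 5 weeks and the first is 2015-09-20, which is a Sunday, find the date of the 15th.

2017-01-22

The 15th occurrence is 14 intervals after the first: 14 × 35 = 490 days after 2015-09-20.
September has 30 days — 10 days to the end of September leaves 480.
From end of September to end of 2015 is 92 days (388 left).
2016 has 366 days (22 left).
22 days into January → 2017-01-22.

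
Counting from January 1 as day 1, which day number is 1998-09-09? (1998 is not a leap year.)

Days in months before September: 31 + 28 + 31 + 30 + 31 + 30 + 31 + 31 = 243.
Plus 9 days into September → day 252.

252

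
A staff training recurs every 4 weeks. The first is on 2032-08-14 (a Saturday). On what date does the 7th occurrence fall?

The 7th occurrence is 6 intervals after the first: 6 × 28 = 168 days after 2032-08-14.
August has 31 days — 17 days to the end of August leaves 151.
September has 30 days (121 left).
October has 31 days (90 left).
November has 30 days (60 left).
December has 31 days (29 left).
29 days into January → 2033-01-29.

2033-01-29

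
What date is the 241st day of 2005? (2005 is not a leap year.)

January has 31 days (241 − 31 = 210 remain).
February has 28 days (210 − 28 = 182 remain).
March has 31 days (182 − 31 = 151 remain).
April has 30 days (151 − 30 = 121 remain).
May has 31 days (121 − 31 = 90 remain).
June has 30 days (90 − 30 = 60 remain).
July has 31 days (60 − 31 = 29 remain).
29 into August → August 29.

August 29, 2005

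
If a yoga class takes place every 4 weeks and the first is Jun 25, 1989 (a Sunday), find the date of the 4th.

The 4th occurrence is 3 intervals after the first: 3 × 28 = 84 days after Jun 25, 1989.
Jun has 30 days — 5 days to the end of Jun leaves 79.
Jul has 31 days (48 left).
Aug has 31 days (17 left).
17 days into Sep → Sep 17, 1989.

Sep 17, 1989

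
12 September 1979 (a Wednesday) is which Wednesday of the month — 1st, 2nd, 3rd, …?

2nd

Day 12 falls in week ⌈12/7⌉ of the month.
Days 1–7 hold the 1st Wednesday, 8–14 the 2nd, 15–21 the 3rd, 22–28 the 4th, 29–31 the 5th.
12 is in the range for the 2nd.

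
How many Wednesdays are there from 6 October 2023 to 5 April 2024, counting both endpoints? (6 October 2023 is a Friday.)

26

6 October 2023 is a Friday; the first Wednesday on or after it is 11 October 2023 (5 days later).
From 11 October 2023 to 5 April 2024: 20 + 30 + 31 + 31 + 29 + 31 + 5 = 177 days (rest of October, November, December, January, February, March, April).
177 ÷ 7 = 25 full weeks with remainder 2, so 25 more Wednesdays after the first → 26.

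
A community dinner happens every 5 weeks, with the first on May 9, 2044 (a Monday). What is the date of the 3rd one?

The 3rd occurrence is 2 intervals after the first: 2 × 35 = 70 days after May 9, 2044.
May has 31 days — 22 days to the end of May leaves 48.
Jun has 30 days (18 left).
18 days into Jul → Jul 18, 2044.

Jul 18, 2044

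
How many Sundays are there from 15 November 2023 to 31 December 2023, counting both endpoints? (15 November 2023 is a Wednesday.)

7

15 November 2023 is a Wednesday; the first Sunday on or after it is 19 November 2023 (4 days later).
From 19 November 2023 to 31 December 2023: 11 + 31 = 42 days (rest of November, December).
42 ÷ 7 = 6 full weeks with remainder 0, so 6 more Sundays after the first → 7.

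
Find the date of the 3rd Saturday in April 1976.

The first Saturday of April 1976 is April 3.
The 3rd Saturday is 2 weeks later: 3 + 14 = 17.

April 17, 1976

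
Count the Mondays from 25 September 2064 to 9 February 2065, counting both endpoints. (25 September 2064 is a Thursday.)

20

25 September 2064 is a Thursday; the first Monday on or after it is 29 September 2064 (4 days later).
From 29 September 2064 to 9 February 2065: 1 + 31 + 30 + 31 + 31 + 9 = 133 days (rest of September, October, November, December, January, February).
133 ÷ 7 = 19 full weeks with remainder 0, so 19 more Mondays after the first → 20.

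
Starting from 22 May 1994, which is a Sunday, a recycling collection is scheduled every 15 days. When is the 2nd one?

The 2nd occurrence is 1 interval after the first: 1 × 15 = 15 days after 22 May 1994.
May has 31 days — 9 days to the end of May leaves 6.
6 days into June → 6 June 1994.

6 June 1994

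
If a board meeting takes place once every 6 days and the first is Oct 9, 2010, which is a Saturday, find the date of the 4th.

The 4th occurrence is 3 intervals after the first: 3 × 6 = 18 days after Oct 9, 2010.
18 days later is Oct 27, 2010.

Oct 27, 2010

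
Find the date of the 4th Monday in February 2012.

February 27, 2012

The first Monday of February 2012 is February 6.
The 4th Monday is 3 weeks later: 6 + 21 = 27.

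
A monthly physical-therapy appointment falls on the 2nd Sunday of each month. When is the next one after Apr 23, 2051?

May 14, 2051

Apr 2051 starts on a Saturday; its first Sunday is the 2nd, so the 2nd Sunday is the 9th — Apr 9, 2051.
That is not after Apr 23, 2051, so look at May 2051.
May 2051 starts on a Monday; its first Sunday is the 7th, so the 2nd Sunday is the 14th — May 14, 2051.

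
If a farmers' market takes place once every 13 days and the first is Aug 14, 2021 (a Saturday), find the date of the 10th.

The 10th occurrence is 9 intervals after the first: 9 × 13 = 117 days after Aug 14, 2021.
Aug has 31 days — 17 days to the end of Aug leaves 100.
Sep has 30 days (70 left).
Oct has 31 days (39 left).
Nov has 30 days (9 left).
9 days into Dec → Dec 9, 2021.

Dec 9, 2021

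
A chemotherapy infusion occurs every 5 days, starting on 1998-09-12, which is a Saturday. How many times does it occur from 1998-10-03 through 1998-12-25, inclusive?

16

Occurrences land 5·i days after 1998-09-12 for i = 0, 1, 2, …
1998-10-03 is 21 days after the start; 21 ÷ 5 = 4 remainder 1; since the remainder is 1, round up to i = 5. First occurrence in the window: #6 on 1998-10-07 (5×5 = 25 days in).
1998-12-25 is 104 days after the start; 104 ÷ 5 = 20 remainder 4. Last occurrence in the window: #21 on 1998-12-21.
Occurrences #6 through #21: 16 in total.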